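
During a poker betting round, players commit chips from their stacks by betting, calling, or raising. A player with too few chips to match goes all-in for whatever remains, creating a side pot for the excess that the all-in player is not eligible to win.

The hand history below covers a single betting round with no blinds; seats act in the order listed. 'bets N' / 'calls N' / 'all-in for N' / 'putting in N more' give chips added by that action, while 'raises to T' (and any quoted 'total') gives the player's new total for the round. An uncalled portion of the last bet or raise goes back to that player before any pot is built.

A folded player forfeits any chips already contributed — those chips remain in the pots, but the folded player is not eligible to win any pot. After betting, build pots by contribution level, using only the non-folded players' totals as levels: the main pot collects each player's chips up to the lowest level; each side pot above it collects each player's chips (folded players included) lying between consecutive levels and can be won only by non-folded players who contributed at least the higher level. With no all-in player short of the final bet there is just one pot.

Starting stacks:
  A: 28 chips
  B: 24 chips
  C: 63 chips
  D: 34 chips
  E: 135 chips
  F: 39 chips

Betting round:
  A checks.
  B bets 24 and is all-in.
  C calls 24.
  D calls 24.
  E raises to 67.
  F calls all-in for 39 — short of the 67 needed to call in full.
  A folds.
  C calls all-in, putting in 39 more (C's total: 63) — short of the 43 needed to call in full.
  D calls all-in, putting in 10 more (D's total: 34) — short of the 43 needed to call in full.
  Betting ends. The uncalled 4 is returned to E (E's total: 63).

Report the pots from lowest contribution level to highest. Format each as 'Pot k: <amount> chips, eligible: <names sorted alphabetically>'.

Contributions (after 4 returned to E): B=24, C=63, D=34, E=63, F=39
Folded: A
Pot levels (distinct totals of non-folded players): 24, 34, 39, 63
Layer 1-24: 24 each from B, C, D, E, F = 24*5 = 120 chips; eligible B, C, D, E, F
Layer 25-34: 10 each from C, D, E, F = 10*4 = 40 chips; eligible C, D, E, F
Layer 35-39: 5 each from C, E, F = 5*3 = 15 chips; eligible C, E, F
Layer 40-63: 24 each from C, E = 24*2 = 48 chips; eligible C, E

Pot 1: 120 chips, eligible: B, C, D, E, F
Pot 2: 40 chips, eligible: C, D, E, F
Pot 3: 15 chips, eligible: C, E, F
Pot 4: 48 chips, eligible: C, E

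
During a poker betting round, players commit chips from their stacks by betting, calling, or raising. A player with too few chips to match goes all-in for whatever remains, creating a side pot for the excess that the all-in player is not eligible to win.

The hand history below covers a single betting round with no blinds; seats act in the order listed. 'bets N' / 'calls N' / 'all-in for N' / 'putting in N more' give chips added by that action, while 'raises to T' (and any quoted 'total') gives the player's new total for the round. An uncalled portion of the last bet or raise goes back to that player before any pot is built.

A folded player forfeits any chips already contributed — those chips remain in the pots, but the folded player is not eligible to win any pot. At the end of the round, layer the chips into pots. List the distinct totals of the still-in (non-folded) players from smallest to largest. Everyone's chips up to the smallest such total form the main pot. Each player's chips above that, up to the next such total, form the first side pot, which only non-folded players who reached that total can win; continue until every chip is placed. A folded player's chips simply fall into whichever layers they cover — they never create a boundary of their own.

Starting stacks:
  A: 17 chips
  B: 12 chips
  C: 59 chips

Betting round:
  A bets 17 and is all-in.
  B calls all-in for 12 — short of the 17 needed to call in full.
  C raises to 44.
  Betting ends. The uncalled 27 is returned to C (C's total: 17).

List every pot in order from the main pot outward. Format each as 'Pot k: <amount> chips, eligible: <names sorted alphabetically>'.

Pot 1: 36 chips, eligible: A, B, C
Pot 2: 10 chips, eligible: A, C

Derivation:
Contributions (after 27 returned to C): A=17, B=12, C=17
Pot levels (distinct totals of non-folded players): 12, 17
Layer 1-12: 12 each from A, B, C = 12*3 = 36 chips; eligible A, B, C
Layer 13-17: 5 each from A, C = 5*2 = 10 chips; eligible A, C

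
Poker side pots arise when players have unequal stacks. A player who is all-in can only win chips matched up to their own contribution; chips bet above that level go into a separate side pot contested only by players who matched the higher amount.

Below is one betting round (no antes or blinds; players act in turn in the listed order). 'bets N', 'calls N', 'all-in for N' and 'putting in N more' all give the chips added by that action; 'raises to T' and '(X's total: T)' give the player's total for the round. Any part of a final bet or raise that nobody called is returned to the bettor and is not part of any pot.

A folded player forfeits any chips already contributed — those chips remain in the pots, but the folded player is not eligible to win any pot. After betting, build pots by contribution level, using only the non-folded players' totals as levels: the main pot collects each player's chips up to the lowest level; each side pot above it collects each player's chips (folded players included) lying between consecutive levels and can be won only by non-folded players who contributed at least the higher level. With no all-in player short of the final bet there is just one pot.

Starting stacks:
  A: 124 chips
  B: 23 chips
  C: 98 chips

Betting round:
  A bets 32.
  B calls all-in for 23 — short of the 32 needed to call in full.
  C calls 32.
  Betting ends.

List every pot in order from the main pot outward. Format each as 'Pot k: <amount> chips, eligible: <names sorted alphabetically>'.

Contributions: A=32, B=23, C=32
Pot levels (distinct totals of non-folded players): 23, 32
Layer 1-23: 23 each from A, B, C = 23*3 = 69 chips; eligible A, B, C
Layer 24-32: 9 each from A, C = 9*2 = 18 chips; eligible A, C

Pot 1: 69 chips, eligible: A, B, C
Pot 2: 18 chips, eligible: A, C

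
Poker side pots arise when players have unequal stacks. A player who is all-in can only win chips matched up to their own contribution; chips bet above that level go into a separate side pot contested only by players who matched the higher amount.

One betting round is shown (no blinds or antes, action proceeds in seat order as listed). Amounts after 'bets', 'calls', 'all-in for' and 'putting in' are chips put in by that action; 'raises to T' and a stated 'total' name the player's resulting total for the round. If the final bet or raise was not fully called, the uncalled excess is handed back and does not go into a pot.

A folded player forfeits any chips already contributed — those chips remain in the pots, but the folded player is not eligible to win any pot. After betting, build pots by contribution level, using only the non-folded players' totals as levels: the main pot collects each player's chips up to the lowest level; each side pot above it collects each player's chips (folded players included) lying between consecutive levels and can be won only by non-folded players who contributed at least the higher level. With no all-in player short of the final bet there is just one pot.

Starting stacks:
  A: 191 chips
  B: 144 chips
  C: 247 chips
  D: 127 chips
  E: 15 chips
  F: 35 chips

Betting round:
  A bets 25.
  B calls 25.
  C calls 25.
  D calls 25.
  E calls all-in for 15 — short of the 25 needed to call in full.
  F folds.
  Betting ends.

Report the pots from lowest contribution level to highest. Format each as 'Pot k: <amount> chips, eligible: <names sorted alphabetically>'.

Contributions: A=25, B=25, C=25, D=25, E=15
Folded: F
Pot levels (distinct totals of non-folded players): 15, 25
Layer 1-15: 15 each from A, B, C, D, E = 15*5 = 75 chips; eligible A, B, C, D, E
Layer 16-25: 10 each from A, B, C, D = 10*4 = 40 chips; eligible A, B, C, D

Pot 1: 75 chips, eligible: A, B, C, D, E
Pot 2: 40 chips, eligible: A, B, C, D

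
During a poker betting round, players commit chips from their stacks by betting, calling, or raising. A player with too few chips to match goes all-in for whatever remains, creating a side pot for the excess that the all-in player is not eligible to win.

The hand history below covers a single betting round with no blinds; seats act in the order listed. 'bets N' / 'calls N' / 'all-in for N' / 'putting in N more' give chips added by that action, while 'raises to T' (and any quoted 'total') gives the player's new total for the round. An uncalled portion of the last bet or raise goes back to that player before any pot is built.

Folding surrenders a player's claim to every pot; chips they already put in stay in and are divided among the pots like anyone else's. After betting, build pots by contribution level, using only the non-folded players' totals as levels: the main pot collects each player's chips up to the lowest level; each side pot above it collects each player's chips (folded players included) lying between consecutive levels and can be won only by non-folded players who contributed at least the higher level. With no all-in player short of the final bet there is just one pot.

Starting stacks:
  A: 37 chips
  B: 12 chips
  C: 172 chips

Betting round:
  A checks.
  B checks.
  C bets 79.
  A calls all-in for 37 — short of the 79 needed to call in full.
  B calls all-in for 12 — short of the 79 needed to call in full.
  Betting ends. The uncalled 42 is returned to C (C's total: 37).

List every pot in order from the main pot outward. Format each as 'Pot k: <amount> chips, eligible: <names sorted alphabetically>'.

Pot 1: 36 chips, eligible: A, B, C
Pot 2: 50 chips, eligible: A, C

Derivation:
Contributions (after 42 returned to C): A=37, B=12, C=37
Pot levels (distinct totals of non-folded players): 12, 37
Layer 1-12: 12 each from A, B, C = 12*3 = 36 chips; eligible A, B, C
Layer 13-37: 25 each from A, C = 25*2 = 50 chips; eligible A, C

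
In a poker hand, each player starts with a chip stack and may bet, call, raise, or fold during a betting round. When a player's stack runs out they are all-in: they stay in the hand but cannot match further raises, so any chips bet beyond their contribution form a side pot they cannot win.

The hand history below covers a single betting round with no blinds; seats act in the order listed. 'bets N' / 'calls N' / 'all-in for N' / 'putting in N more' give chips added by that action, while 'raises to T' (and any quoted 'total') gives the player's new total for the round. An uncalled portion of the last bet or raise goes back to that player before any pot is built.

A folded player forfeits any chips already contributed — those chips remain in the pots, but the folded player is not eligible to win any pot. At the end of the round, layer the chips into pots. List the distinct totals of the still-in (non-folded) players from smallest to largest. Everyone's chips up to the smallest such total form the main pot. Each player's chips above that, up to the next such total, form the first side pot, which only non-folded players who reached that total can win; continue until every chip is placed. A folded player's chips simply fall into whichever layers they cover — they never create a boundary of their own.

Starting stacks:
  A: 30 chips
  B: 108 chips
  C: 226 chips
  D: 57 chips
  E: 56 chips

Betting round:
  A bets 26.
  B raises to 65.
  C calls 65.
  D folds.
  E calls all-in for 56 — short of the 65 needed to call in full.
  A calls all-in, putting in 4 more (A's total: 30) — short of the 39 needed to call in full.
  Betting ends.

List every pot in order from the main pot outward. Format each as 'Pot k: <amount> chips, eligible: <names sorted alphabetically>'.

Contributions: A=30, B=65, C=65, E=56
Folded: D
Pot levels (distinct totals of non-folded players): 30, 56, 65
Layer 1-30: 30 each from A, B, C, E = 30*4 = 120 chips; eligible A, B, C, E
Layer 31-56: 26 each from B, C, E = 26*3 = 78 chips; eligible B, C, E
Layer 57-65: 9 each from B, C = 9*2 = 18 chips; eligible B, C

Pot 1: 120 chips, eligible: A, B, C, E
Pot 2: 78 chips, eligible: B, C, E
Pot 3: 18 chips, eligible: B, C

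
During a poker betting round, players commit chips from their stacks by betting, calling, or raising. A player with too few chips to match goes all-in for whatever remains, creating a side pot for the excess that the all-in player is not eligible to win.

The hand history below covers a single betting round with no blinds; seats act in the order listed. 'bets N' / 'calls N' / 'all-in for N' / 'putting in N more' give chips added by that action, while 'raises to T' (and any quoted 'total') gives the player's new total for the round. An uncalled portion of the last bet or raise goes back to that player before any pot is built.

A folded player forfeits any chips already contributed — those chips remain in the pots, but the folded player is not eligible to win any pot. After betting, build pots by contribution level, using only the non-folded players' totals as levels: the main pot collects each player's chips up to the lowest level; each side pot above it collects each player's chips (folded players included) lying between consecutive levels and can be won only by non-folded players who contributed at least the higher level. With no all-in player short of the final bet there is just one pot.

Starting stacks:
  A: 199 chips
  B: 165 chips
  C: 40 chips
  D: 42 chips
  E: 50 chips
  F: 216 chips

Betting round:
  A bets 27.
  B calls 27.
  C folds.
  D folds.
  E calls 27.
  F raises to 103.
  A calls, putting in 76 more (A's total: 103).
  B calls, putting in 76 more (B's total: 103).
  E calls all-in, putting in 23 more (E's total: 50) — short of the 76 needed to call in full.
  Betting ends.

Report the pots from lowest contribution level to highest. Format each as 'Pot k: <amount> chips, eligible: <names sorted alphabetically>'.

Contributions: A=103, B=103, E=50, F=103
Folded: C, D
Pot levels (distinct totals of non-folded players): 50, 103
Layer 1-50: 50 each from A, B, E, F = 50*4 = 200 chips; eligible A, B, E, F
Layer 51-103: 53 each from A, B, F = 53*3 = 159 chips; eligible A, B, F

Pot 1: 200 chips, eligible: A, B, E, F
Pot 2: 159 chips, eligible: A, B, F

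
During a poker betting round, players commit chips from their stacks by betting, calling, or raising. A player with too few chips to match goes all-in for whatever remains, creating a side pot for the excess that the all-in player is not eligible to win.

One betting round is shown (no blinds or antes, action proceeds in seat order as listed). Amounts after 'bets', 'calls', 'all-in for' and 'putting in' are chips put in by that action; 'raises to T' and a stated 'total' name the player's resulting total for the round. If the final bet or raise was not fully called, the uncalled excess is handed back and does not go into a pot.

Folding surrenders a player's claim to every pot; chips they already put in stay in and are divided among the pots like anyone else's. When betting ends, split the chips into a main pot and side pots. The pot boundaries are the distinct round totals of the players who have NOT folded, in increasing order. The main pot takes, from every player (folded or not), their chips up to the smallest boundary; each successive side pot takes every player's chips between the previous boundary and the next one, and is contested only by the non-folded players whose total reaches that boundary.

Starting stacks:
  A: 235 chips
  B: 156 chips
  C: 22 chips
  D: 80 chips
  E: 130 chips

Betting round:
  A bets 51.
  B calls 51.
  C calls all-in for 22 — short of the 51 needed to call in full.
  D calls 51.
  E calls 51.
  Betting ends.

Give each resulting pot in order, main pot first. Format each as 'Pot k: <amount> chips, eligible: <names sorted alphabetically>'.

Pot 1: 110 chips, eligible: A, B, C, D, E
Pot 2: 116 chips, eligible: A, B, D, E

Derivation:
Contributions: A=51, B=51, C=22, D=51, E=51
Pot levels (distinct totals of non-folded players): 22, 51
Layer 1-22: 22 each from A, B, C, D, E = 22*5 = 110 chips; eligible A, B, C, D, E
Layer 23-51: 29 each from A, B, D, E = 29*4 = 116 chips; eligible A, B, D, E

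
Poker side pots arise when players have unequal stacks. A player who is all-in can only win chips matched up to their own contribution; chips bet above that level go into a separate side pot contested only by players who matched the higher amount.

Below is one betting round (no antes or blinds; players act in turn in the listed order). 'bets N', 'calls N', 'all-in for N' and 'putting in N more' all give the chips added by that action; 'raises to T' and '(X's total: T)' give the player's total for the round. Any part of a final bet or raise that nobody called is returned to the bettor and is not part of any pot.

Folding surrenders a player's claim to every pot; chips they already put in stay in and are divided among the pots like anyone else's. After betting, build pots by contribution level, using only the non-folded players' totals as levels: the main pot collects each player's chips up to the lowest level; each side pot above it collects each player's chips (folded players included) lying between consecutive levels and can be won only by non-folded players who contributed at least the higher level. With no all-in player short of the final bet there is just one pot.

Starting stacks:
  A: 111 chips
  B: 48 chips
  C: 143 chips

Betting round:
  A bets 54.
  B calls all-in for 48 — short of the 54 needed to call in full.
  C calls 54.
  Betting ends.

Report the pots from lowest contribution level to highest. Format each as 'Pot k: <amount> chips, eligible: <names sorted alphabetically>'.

Pot 1: 144 chips, eligible: A, B, C
Pot 2: 12 chips, eligible: A, C

Derivation:
Contributions: A=54, B=48, C=54
Pot levels (distinct totals of non-folded players): 48, 54
Layer 1-48: 48 each from A, B, C = 48*3 = 144 chips; eligible A, B, C
Layer 49-54: 6 each from A, C = 6*2 = 12 chips; eligible A, C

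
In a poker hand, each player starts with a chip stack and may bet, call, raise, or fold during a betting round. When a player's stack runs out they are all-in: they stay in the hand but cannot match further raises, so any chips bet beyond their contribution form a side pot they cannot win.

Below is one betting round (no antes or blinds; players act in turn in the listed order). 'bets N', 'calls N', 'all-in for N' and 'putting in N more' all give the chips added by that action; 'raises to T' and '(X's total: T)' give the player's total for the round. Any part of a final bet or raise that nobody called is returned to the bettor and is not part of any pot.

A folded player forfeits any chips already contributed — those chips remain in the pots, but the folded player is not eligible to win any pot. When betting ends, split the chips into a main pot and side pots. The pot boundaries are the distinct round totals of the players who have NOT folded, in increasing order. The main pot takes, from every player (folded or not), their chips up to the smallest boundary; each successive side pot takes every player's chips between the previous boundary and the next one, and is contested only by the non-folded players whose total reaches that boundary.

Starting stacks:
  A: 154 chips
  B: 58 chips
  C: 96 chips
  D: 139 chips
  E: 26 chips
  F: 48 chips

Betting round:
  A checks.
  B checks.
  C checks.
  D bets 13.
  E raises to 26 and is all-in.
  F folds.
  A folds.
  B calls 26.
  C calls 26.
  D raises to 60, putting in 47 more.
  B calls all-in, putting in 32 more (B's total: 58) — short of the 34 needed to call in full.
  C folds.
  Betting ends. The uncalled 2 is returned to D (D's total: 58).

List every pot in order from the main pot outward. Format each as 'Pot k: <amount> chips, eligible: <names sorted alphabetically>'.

Contributions (after 2 returned to D): B=58, C=26, D=58, E=26
Folded: A, C, F
Pot levels (distinct totals of non-folded players): 26, 58
Layer 1-26: 26 each from B, C, D, E = 26*4 = 104 chips; eligible B, D, E
Layer 27-58: 32 each from B, D = 32*2 = 64 chips; eligible B, D

Pot 1: 104 chips, eligible: B, D, E
Pot 2: 64 chips, eligible: B, D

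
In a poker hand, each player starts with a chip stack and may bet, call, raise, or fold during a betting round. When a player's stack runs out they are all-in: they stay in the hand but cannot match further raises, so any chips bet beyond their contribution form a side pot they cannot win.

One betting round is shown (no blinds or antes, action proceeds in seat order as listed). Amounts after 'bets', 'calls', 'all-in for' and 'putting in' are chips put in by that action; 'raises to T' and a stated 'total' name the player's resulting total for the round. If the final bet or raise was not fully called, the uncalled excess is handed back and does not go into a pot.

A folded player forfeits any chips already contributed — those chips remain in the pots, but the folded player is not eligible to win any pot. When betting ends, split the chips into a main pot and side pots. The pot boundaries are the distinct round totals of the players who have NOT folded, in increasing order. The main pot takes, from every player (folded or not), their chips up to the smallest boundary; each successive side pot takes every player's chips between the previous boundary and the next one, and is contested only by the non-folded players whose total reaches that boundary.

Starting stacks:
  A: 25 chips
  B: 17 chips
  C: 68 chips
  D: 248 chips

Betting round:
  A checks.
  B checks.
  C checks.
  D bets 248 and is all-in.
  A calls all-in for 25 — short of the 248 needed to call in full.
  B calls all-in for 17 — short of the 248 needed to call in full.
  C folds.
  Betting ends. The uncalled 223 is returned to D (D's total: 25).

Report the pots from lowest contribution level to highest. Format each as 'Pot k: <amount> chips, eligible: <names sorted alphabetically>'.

Contributions (after 223 returned to D): A=25, B=17, D=25
Folded: C
Pot levels (distinct totals of non-folded players): 17, 25
Layer 1-17: 17 each from A, B, D = 17*3 = 51 chips; eligible A, B, D
Layer 18-25: 8 each from A, D = 8*2 = 16 chips; eligible A, D

Pot 1: 51 chips, eligible: A, B, D
Pot 2: 16 chips, eligible: A, D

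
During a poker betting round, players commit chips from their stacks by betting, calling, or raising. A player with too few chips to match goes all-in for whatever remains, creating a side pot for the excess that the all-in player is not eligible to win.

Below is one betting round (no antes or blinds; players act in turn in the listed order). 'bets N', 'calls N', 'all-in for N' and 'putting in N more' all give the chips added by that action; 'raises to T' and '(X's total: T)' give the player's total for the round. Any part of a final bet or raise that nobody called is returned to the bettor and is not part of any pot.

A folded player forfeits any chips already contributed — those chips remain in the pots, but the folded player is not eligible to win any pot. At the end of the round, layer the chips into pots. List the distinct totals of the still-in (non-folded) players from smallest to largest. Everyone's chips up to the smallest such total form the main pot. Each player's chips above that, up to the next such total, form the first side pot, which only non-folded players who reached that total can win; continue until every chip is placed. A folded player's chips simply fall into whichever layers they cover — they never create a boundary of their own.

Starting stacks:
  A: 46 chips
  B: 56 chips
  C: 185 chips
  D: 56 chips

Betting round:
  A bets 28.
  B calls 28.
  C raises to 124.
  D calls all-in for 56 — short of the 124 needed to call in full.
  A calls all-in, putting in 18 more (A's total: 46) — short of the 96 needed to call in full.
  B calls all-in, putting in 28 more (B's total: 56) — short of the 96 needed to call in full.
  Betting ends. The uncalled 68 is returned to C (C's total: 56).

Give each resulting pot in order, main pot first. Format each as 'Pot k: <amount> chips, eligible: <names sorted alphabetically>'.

Pot 1: 184 chips, eligible: A, B, C, D
Pot 2: 30 chips, eligible: B, C, D

Derivation:
Contributions (after 68 returned to C): A=46, B=56, C=56, D=56
Pot levels (distinct totals of non-folded players): 46, 56
Layer 1-46: 46 each from A, B, C, D = 46*4 = 184 chips; eligible A, B, C, D
Layer 47-56: 10 each from B, C, D = 10*3 = 30 chips; eligible B, C, D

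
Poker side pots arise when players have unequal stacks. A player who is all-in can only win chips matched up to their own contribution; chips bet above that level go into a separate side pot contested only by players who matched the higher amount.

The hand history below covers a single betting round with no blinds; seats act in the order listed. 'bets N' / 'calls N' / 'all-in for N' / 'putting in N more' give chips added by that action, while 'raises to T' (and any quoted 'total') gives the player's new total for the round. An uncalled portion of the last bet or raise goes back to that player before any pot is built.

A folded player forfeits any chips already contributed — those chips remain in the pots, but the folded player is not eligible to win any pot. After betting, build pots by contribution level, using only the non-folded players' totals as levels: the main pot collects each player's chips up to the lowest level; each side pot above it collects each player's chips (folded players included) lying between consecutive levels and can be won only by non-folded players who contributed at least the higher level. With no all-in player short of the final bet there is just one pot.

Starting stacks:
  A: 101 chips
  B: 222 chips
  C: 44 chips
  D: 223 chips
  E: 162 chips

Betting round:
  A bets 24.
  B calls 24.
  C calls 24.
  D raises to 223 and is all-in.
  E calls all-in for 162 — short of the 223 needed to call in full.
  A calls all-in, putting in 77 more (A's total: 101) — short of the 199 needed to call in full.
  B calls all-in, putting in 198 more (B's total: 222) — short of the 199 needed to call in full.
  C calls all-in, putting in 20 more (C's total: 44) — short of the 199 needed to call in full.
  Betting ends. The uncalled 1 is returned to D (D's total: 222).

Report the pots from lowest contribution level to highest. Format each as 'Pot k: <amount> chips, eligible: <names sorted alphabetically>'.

Pot 1: 220 chips, eligible: A, B, C, D, E
Pot 2: 228 chips, eligible: A, B, D, E
Pot 3: 183 chips, eligible: B, D, E
Pot 4: 120 chips, eligible: B, D

Derivation:
Contributions (after 1 returned to D): A=101, B=222, C=44, D=222, E=162
Pot levels (distinct totals of non-folded players): 44, 101, 162, 222
Layer 1-44: 44 each from A, B, C, D, E = 44*5 = 220 chips; eligible A, B, C, D, E
Layer 45-101: 57 each from A, B, D, E = 57*4 = 228 chips; eligible A, B, D, E
Layer 102-162: 61 each from B, D, E = 61*3 = 183 chips; eligible B, D, E
Layer 163-222: 60 each from B, D = 60*2 = 120 chips; eligible B, D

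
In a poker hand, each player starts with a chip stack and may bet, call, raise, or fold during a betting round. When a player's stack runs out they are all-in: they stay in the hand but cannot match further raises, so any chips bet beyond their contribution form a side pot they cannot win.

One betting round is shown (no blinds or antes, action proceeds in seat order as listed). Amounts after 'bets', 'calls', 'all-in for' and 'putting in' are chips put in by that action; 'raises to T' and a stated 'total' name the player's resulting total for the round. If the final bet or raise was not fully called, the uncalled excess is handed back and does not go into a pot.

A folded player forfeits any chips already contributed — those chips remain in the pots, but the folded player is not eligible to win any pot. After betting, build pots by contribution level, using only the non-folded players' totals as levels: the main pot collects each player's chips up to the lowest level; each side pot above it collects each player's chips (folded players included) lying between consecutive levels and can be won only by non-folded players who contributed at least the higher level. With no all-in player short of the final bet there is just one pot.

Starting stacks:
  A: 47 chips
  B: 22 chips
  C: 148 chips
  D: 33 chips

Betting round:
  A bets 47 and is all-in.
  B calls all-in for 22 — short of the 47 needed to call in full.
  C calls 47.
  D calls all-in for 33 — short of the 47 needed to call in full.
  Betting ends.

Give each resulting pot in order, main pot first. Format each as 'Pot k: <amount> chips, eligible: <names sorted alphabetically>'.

Contributions: A=47, B=22, C=47, D=33
Pot levels (distinct totals of non-folded players): 22, 33, 47
Layer 1-22: 22 each from A, B, C, D = 22*4 = 88 chips; eligible A, B, C, D
Layer 23-33: 11 each from A, C, D = 11*3 = 33 chips; eligible A, C, D
Layer 34-47: 14 each from A, C = 14*2 = 28 chips; eligible A, C

Pot 1: 88 chips, eligible: A, B, C, D
Pot 2: 33 chips, eligible: A, C, D
Pot 3: 28 chips, eligible: A, C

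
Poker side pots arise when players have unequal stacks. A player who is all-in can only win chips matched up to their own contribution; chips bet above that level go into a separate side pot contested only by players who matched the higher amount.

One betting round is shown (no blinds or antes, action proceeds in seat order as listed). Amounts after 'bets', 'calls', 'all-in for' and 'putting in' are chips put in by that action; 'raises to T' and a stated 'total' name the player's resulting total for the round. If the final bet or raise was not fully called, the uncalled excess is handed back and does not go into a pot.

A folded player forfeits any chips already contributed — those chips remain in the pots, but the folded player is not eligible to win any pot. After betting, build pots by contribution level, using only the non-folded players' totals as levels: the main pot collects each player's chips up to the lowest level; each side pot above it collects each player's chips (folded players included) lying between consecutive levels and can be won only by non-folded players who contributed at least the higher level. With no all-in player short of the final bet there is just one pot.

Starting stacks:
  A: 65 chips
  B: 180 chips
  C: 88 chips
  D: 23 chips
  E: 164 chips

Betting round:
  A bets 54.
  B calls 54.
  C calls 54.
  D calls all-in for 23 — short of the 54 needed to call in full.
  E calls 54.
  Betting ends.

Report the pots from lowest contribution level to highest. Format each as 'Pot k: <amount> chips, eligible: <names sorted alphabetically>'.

Pot 1: 115 chips, eligible: A, B, C, D, E
Pot 2: 124 chips, eligible: A, B, C, E

Derivation:
Contributions: A=54, B=54, C=54, D=23, E=54
Pot levels (distinct totals of non-folded players): 23, 54
Layer 1-23: 23 each from A, B, C, D, E = 23*5 = 115 chips; eligible A, B, C, D, E
Layer 24-54: 31 each from A, B, C, E = 31*4 = 124 chips; eligible A, B, C, E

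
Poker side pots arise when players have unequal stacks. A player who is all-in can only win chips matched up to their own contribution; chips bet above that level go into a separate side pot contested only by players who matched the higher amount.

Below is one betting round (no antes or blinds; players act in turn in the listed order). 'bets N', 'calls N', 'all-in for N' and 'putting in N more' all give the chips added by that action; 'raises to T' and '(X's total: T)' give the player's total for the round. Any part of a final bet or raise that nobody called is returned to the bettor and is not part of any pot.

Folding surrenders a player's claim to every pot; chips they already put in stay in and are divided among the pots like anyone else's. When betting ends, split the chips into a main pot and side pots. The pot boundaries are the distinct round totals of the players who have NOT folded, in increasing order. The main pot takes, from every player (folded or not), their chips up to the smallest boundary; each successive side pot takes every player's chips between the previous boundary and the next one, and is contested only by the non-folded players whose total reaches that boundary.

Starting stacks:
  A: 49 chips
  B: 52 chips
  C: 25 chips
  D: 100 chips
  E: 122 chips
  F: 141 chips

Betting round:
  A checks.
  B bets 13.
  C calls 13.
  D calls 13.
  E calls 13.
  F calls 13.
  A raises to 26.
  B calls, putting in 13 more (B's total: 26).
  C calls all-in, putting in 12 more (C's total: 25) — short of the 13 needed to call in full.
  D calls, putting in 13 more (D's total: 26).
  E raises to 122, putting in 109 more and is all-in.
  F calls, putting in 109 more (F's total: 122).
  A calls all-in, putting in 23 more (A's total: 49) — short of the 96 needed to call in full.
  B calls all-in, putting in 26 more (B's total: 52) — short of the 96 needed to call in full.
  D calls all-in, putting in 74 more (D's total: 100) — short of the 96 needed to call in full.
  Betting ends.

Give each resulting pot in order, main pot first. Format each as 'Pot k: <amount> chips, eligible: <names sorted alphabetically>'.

Contributions: A=49, B=52, C=25, D=100, E=122, F=122
Pot levels (distinct totals of non-folded players): 25, 49, 52, 100, 122
Layer 1-25: 25 each from A, B, C, D, E, F = 25*6 = 150 chips; eligible A, B, C, D, E, F
Layer 26-49: 24 each from A, B, D, E, F = 24*5 = 120 chips; eligible A, B, D, E, F
Layer 50-52: 3 each from B, D, E, F = 3*4 = 12 chips; eligible B, D, E, F
Layer 53-100: 48 each from D, E, F = 48*3 = 144 chips; eligible D, E, F
Layer 101-122: 22 each from E, F = 22*2 = 44 chips; eligible E, F

Pot 1: 150 chips, eligible: A, B, C, D, E, F
Pot 2: 120 chips, eligible: A, B, D, E, F
Pot 3: 12 chips, eligible: B, D, E, F
Pot 4: 144 chips, eligible: D, E, F
Pot 5: 44 chips, eligible: E, F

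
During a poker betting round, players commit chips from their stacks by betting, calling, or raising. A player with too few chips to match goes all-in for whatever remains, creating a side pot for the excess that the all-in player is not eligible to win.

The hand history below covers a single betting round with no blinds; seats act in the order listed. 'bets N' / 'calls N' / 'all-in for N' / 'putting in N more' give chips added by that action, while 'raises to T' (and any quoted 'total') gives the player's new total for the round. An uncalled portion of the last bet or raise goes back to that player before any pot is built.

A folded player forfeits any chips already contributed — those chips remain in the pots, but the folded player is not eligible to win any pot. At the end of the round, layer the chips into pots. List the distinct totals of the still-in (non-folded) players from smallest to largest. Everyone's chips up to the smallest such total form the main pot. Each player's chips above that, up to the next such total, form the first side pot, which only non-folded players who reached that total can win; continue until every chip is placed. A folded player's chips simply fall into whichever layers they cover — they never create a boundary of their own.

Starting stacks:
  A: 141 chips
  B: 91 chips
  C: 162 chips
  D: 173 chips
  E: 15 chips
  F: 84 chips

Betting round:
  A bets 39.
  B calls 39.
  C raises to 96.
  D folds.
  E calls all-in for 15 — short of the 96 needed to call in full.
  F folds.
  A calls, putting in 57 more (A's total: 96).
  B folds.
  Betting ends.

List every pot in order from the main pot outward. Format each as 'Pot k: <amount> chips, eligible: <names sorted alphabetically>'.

Contributions: A=96, B=39, C=96, E=15
Folded: B, D, F
Pot levels (distinct totals of non-folded players): 15, 96
Layer 1-15: 15 each from A, B, C, E = 15*4 = 60 chips; eligible A, C, E
Layer 16-96: A 81 + B 24 + C 81 = 186 chips; eligible A, C

Pot 1: 60 chips, eligible: A, C, E
Pot 2: 186 chips, eligible: A, C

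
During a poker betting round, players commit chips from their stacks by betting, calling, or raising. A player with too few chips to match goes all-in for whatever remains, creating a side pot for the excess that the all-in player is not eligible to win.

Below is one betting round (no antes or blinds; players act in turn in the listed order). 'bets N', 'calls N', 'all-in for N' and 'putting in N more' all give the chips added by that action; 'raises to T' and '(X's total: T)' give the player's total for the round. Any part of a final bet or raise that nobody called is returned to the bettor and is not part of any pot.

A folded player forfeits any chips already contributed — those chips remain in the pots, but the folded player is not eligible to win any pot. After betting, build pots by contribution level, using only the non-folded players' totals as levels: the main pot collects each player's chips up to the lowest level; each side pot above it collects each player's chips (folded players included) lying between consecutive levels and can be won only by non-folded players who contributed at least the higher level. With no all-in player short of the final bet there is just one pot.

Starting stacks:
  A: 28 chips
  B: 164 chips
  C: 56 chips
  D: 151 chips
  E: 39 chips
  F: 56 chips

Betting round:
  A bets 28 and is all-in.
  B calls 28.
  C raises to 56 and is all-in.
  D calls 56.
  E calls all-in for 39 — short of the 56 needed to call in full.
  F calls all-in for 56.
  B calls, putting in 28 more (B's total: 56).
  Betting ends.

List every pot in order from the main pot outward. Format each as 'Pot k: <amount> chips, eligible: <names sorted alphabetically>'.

Contributions: A=28, B=56, C=56, D=56, E=39, F=56
Pot levels (distinct totals of non-folded players): 28, 39, 56
Layer 1-28: 28 each from A, B, C, D, E, F = 28*6 = 168 chips; eligible A, B, C, D, E, F
Layer 29-39: 11 each from B, C, D, E, F = 11*5 = 55 chips; eligible B, C, D, E, F
Layer 40-56: 17 each from B, C, D, F = 17*4 = 68 chips; eligible B, C, D, F

Pot 1: 168 chips, eligible: A, B, C, D, E, F
Pot 2: 55 chips, eligible: B, C, D, E, F
Pot 3: 68 chips, eligible: B, C, D, F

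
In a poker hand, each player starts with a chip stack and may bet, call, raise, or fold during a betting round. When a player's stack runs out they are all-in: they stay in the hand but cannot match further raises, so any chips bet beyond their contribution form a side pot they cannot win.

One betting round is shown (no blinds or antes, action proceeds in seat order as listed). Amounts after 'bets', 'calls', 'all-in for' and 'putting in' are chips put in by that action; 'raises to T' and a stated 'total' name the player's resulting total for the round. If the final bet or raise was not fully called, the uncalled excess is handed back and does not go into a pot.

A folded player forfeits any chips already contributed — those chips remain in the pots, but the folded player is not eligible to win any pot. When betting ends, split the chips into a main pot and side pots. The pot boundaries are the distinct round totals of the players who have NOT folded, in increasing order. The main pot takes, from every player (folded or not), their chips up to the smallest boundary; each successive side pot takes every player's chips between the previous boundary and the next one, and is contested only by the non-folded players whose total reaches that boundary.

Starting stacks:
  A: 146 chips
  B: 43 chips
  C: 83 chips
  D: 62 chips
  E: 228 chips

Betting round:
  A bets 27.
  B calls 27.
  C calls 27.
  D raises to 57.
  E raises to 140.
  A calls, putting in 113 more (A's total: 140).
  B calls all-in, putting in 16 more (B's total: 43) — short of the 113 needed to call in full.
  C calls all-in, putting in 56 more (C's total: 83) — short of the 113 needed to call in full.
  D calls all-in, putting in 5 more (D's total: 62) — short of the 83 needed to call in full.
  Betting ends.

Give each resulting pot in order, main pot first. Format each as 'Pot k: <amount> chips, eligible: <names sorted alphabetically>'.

Contributions: A=140, B=43, C=83, D=62, E=140
Pot levels (distinct totals of non-folded players): 43, 62, 83, 140
Layer 1-43: 43 each from A, B, C, D, E = 43*5 = 215 chips; eligible A, B, C, D, E
Layer 44-62: 19 each from A, C, D, E = 19*4 = 76 chips; eligible A, C, D, E
Layer 63-83: 21 each from A, C, E = 21*3 = 63 chips; eligible A, C, E
Layer 84-140: 57 each from A, E = 57*2 = 114 chips; eligible A, E

Pot 1: 215 chips, eligible: A, B, C, D, E
Pot 2: 76 chips, eligible: A, C, D, E
Pot 3: 63 chips, eligible: A, C, E
Pot 4: 114 chips, eligible: A, E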